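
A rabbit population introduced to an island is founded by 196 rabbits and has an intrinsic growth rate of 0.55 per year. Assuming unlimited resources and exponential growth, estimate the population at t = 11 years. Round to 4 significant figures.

83130 rabbits

N(t) = N₀·e^(rt) = 196 × e^(0.55×11) = 196 × e^6.05.
e^6.05 ≈ 424.11, so N ≈ 196 × 424.11 = 83126.2.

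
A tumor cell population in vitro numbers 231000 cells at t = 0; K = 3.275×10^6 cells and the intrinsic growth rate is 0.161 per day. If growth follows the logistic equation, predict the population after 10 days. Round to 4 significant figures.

901200 cells

A = (K − N₀)/N₀ = (3.275×10^6 − 231000)/231000 = 13.177.
N(t) = K/(1 + A·e^(−rt)) = 3.275×10^6/(1 + 13.177×e^(−0.161×10)).
e^(−1.61) = 0.19989; denominator = 1 + 13.177×0.19989 = 3.634.
N = 3.275×10^6/3.634 = 901207.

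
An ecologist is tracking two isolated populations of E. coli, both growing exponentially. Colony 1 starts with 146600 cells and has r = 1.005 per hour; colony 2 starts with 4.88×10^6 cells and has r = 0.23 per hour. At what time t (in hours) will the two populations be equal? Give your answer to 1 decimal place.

4.5 hours

Set 146600·e^(1.005t) = 4.88×10^6·e^(0.23t).
e^((1.005 − 0.23)t) = 4.88×10^6/146600 → e^(0.775·t) = 33.288.
0.775·t = ln(33.288) = 3.5052, so t = 3.5052/0.775 = 4.5228.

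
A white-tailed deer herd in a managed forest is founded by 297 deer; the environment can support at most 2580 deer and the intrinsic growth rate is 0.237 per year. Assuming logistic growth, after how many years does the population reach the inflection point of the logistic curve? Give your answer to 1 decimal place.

Logistic growth is fastest at N = K/2 = 1290.
A = (K − N₀)/N₀ = 7.6869. Set K/(1 + A·e^(−rt)) = K/2 → A·e^(−rt) = 1.
e^(−0.237t) = 1/7.6869 = 0.130092, so t = ln(7.6869)/0.237 = 2.0395/0.237 = 8.6055.

8.6 years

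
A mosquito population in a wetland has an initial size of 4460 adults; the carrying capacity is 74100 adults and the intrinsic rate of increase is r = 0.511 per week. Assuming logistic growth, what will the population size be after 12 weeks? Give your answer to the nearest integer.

71669 adults

A = (K − N₀)/N₀ = (74100 − 4460)/4460 = 15.614.
N(t) = K/(1 + A·e^(−rt)) = 74100/(1 + 15.614×e^(−0.511×12)).
e^(−6.132) = 0.0021722; denominator = 1 + 15.614×0.0021722 = 1.0339.
N = 74100/1.0339 = 71669.1.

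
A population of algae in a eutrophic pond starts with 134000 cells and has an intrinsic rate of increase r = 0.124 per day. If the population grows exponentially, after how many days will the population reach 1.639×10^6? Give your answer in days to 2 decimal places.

20.19 days

Set N₀·e^(rt) = 1.639×10^6: e^(0.124·t) = 1.639×10^6/134000 = 12.231.
0.124·t = ln(12.231) = 2.504, so t = 2.504/0.124 = 20.194.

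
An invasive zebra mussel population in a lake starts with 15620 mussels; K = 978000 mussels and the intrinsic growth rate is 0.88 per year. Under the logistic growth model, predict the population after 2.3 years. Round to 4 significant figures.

107000 mussels

A = (K − N₀)/N₀ = (978000 − 15620)/15620 = 61.612.
N(t) = K/(1 + A·e^(−rt)) = 978000/(1 + 61.612×e^(−0.88×2.3)).
e^(−2.024) = 0.13213; denominator = 1 + 61.612×0.13213 = 9.1405.
N = 978000/9.1405 = 106996.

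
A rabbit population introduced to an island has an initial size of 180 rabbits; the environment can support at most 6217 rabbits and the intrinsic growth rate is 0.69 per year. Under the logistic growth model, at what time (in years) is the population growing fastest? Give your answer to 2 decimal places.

Logistic growth is fastest at N = K/2 = 3108.5.
A = (K − N₀)/N₀ = 33.539. Set K/(1 + A·e^(−rt)) = K/2 → A·e^(−rt) = 1.
e^(−0.69t) = 1/33.539 = 0.0298161, so t = ln(33.539)/0.69 = 3.5127/0.69 = 5.0909.

5.09 years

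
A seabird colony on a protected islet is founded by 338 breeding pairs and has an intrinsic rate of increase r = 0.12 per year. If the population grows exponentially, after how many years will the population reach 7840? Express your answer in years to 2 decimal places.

26.20 years

Set N₀·e^(rt) = 7840: e^(0.12·t) = 7840/338 = 23.195.
0.12·t = ln(23.195) = 3.1439, so t = 3.1439/0.12 = 26.2.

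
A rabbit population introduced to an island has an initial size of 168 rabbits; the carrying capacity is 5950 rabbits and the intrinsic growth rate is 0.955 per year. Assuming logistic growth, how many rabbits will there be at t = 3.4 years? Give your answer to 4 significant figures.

A = (K − N₀)/N₀ = (5950 − 168)/168 = 34.417.
N(t) = K/(1 + A·e^(−rt)) = 5950/(1 + 34.417×e^(−0.955×3.4)).
e^(−3.247) = 0.038891; denominator = 1 + 34.417×0.038891 = 2.3385.
N = 5950/2.3385 = 2544.38.

2544 rabbits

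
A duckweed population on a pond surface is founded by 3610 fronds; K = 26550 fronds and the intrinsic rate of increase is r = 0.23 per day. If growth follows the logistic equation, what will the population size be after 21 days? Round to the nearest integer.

25268 fronds

A = (K − N₀)/N₀ = (26550 − 3610)/3610 = 6.3546.
N(t) = K/(1 + A·e^(−rt)) = 26550/(1 + 6.3546×e^(−0.23×21)).
e^(−4.83) = 0.0079865; denominator = 1 + 6.3546×0.0079865 = 1.0508.
N = 26550/1.0508 = 25267.6.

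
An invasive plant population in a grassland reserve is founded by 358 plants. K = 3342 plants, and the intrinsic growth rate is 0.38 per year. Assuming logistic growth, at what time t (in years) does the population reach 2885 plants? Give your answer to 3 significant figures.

A = (K − N₀)/N₀ = (3342 − 358)/358 = 8.3352.
Solve 3342/(1 + 8.3352·e^(−0.38t)) = 2885: 1 + 8.3352·e^(−0.38t) = 1.1584, so e^(−0.38t) = 0.0190044.
−0.38·t = ln(0.0190044) = -3.9631, so t = 3.9631/0.38 = 10.429.

10.4 years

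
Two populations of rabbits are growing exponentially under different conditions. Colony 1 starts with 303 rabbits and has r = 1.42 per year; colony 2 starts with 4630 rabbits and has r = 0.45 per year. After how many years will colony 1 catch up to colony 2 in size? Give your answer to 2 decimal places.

2.81 years

Set 303·e^(1.42t) = 4630·e^(0.45t).
e^((1.42 − 0.45)t) = 4630/303 → e^(0.97·t) = 15.281.
0.97·t = ln(15.281) = 2.7266, so t = 2.7266/0.97 = 2.8109.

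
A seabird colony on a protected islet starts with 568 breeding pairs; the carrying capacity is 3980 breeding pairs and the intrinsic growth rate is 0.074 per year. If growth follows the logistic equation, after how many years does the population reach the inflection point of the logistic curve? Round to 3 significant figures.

24.2 years

Logistic growth is fastest at N = K/2 = 1990.
A = (K − N₀)/N₀ = 6.007. Set K/(1 + A·e^(−rt)) = K/2 → A·e^(−rt) = 1.
e^(−0.074t) = 1/6.007 = 0.166471, so t = ln(6.007)/0.074 = 1.7929/0.074 = 24.229.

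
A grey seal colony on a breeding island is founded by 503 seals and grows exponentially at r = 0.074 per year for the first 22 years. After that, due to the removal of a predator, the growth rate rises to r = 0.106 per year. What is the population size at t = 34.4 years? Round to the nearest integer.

Phase 1: N(22) = 503·e^(0.074×22) = 503·e^1.628 = 2562.12.
Phase 2 runs for 34.4 − 22 = 12.4 years at r = 0.106.
N(34.4) = 2562.12·e^(0.106×12.4) = 2562.12·e^1.314 = 9537.53.

9538 seals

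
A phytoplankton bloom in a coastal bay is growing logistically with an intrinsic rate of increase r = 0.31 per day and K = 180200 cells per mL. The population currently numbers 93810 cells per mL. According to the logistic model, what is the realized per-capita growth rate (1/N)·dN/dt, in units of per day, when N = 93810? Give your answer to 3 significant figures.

0.149 per day

(1/N)·dN/dt = r(1 − N/K) = 0.31 × (1 − 93810/180200).
= 0.31 × 0.47941 = 0.14862.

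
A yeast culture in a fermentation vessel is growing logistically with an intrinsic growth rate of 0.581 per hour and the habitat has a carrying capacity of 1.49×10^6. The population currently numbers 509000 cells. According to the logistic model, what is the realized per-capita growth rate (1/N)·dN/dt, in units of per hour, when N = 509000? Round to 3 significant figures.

0.383 per hour

(1/N)·dN/dt = r(1 − N/K) = 0.581 × (1 − 509000/1.49×10^6).
= 0.581 × 0.65839 = 0.38252.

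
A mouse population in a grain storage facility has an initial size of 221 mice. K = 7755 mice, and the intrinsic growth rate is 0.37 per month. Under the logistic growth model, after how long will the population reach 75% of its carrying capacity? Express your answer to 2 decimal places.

A = (K − N₀)/N₀ = (7755 − 221)/221 = 34.09.
Solve 7755/(1 + 34.09·e^(−0.37t)) = 5816.25: 1 + 34.09·e^(−0.37t) = 1.3333, so e^(−0.37t) = 0.0097779.
−0.37·t = ln(0.0097779) = -4.6276, so t = 4.6276/0.37 = 12.507.

12.51 months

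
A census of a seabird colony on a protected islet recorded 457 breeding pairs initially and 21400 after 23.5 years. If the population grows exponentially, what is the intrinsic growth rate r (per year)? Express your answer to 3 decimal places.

From N(t) = N₀·e^(rt): e^(r·23.5) = 21400/457 = 46.827.
r·23.5 = ln(46.827) = 3.8465, so r = 3.8465/23.5 = 0.16368.

0.164 per year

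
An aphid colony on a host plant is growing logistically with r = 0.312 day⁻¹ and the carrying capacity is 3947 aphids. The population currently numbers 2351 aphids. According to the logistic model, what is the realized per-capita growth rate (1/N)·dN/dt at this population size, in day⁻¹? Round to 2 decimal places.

(1/N)·dN/dt = r(1 − N/K) = 0.312 × (1 − 2351/3947).
= 0.312 × 0.40436 = 0.12616.

0.13 per day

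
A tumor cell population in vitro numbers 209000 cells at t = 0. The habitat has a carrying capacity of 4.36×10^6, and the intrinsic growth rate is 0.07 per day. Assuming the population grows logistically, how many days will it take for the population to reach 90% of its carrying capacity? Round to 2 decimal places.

74.09 days

A = (K − N₀)/N₀ = (4.36×10^6 − 209000)/209000 = 19.861.
Solve 4.36×10^6/(1 + 19.861·e^(−0.07t)) = 3.924×10^6: 1 + 19.861·e^(−0.07t) = 1.1111, so e^(−0.07t) = 0.00559437.
−0.07·t = ln(0.00559437) = -5.186, so t = 5.186/0.07 = 74.086.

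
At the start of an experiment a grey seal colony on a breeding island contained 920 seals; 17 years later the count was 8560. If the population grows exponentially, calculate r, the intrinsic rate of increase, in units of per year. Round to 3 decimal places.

From N(t) = N₀·e^(rt): e^(r·17) = 8560/920 = 9.3043.
r·17 = ln(9.3043) = 2.2305, so r = 2.2305/17 = 0.1312.

0.131 per year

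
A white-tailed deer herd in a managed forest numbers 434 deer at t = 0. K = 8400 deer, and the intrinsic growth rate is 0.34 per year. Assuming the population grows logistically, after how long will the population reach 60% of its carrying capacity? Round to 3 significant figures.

9.75 years

A = (K − N₀)/N₀ = (8400 − 434)/434 = 18.355.
Solve 8400/(1 + 18.355·e^(−0.34t)) = 5040: 1 + 18.355·e^(−0.34t) = 1.6667, so e^(−0.34t) = 0.036321.
−0.34·t = ln(0.036321) = -3.3154, so t = 3.3154/0.34 = 9.7511.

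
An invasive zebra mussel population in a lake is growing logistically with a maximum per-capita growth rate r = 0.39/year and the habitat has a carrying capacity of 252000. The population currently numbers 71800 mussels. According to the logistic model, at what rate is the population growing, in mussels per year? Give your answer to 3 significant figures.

20000 mussels per year

dN/dt = rN(1 − N/K) = 0.39 × 71800 × (1 − 71800/252000).
1 − 71800/252000 = 0.71508; dN/dt = 0.39 × 71800 × 0.71508 = 20024.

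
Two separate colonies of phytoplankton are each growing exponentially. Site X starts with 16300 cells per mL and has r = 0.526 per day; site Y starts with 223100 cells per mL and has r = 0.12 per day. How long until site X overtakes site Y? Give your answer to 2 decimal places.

Set 16300·e^(0.526t) = 223100·e^(0.12t).
e^((0.526 − 0.12)t) = 223100/16300 → e^(0.406·t) = 13.687.
0.406·t = ln(13.687) = 2.6165, so t = 2.6165/0.406 = 6.4445.

6.44 days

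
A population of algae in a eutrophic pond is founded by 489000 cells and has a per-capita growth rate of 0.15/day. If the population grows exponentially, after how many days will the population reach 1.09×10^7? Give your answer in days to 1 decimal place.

Set N₀·e^(rt) = 1.09×10^7: e^(0.15·t) = 1.09×10^7/489000 = 22.29.
0.15·t = ln(22.29) = 3.1042, so t = 3.1042/0.15 = 20.694.

20.7 days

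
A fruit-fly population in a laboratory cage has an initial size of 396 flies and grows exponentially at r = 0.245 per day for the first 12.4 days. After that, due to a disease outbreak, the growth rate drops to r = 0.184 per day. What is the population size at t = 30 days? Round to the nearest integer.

Phase 1: N(12.4) = 396·e^(0.245×12.4) = 396·e^3.038 = 8261.94.
Phase 2 runs for 30 − 12.4 = 17.6 days at r = 0.184.
N(30) = 8261.94·e^(0.184×17.6) = 8261.94·e^3.238 = 210621.

210621 flies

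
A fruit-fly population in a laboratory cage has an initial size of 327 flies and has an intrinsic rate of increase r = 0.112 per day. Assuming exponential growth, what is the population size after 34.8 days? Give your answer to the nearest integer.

16116 flies

N(t) = N₀·e^(rt) = 327 × e^(0.112×34.8) = 327 × e^3.898.
e^3.898 ≈ 49.284, so N ≈ 327 × 49.284 = 16115.9.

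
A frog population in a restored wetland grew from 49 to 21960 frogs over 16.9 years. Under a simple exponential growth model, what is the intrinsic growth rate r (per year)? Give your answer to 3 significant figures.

From N(t) = N₀·e^(rt): e^(r·16.9) = 21960/49 = 448.16.
r·16.9 = ln(448.16) = 6.1052, so r = 6.1052/16.9 = 0.36125.

0.361 per year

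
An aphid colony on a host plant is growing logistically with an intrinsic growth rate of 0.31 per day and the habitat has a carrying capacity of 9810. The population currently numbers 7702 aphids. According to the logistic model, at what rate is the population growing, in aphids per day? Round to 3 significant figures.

513 aphids per day

dN/dt = rN(1 − N/K) = 0.31 × 7702 × (1 − 7702/9810).
1 − 7702/9810 = 0.21488; dN/dt = 0.31 × 7702 × 0.21488 = 513.06.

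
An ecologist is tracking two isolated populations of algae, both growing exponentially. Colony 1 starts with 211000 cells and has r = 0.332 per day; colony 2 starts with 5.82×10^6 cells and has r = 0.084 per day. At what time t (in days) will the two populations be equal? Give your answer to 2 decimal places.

Set 211000·e^(0.332t) = 5.82×10^6·e^(0.084t).
e^((0.332 − 0.084)t) = 5.82×10^6/211000 → e^(0.248·t) = 27.583.
0.248·t = ln(27.583) = 3.3172, so t = 3.3172/0.248 = 13.376.

13.38 days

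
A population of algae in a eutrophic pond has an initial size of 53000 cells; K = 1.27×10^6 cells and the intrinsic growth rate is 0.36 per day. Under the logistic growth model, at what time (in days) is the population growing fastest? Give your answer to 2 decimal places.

8.71 days

Logistic growth is fastest at N = K/2 = 635000.
A = (K − N₀)/N₀ = 22.962. Set K/(1 + A·e^(−rt)) = K/2 → A·e^(−rt) = 1.
e^(−0.36t) = 1/22.962 = 0.0435497, so t = ln(22.962)/0.36 = 3.1339/0.36 = 8.7051.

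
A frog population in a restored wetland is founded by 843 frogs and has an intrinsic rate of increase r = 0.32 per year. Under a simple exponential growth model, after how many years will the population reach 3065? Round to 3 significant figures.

4.03 years

Set N₀·e^(rt) = 3065: e^(0.32·t) = 3065/843 = 3.6358.
0.32·t = ln(3.6358) = 1.2908, so t = 1.2908/0.32 = 4.0339.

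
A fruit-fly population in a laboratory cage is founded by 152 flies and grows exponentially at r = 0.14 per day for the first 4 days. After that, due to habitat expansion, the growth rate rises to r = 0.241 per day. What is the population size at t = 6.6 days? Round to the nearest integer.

498 flies

Phase 1: N(4) = 152·e^(0.14×4) = 152·e^0.56 = 266.102.
Phase 2 runs for 6.6 − 4 = 2.6 days at r = 0.241.
N(6.6) = 266.102·e^(0.241×2.6) = 266.102·e^0.6266 = 497.94.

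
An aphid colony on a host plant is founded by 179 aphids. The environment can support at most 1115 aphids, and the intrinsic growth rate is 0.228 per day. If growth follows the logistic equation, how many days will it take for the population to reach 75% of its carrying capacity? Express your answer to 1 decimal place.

A = (K − N₀)/N₀ = (1115 − 179)/179 = 5.2291.
Solve 1115/(1 + 5.2291·e^(−0.228t)) = 836.25: 1 + 5.2291·e^(−0.228t) = 1.3333, so e^(−0.228t) = 0.0637464.
−0.228·t = ln(0.0637464) = -2.7528, so t = 2.7528/0.228 = 12.074.

12.1 days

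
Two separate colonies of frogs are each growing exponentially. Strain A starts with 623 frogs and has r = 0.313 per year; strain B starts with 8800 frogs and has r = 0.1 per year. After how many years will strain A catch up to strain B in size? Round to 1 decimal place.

Set 623·e^(0.313t) = 8800·e^(0.1t).
e^((0.313 − 0.1)t) = 8800/623 → e^(0.213·t) = 14.125.
0.213·t = ln(14.125) = 2.648, so t = 2.648/0.213 = 12.432.

12.4 years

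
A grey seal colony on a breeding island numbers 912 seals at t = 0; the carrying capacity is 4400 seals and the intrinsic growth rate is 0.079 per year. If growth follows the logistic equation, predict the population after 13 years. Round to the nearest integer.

1857 seals

A = (K − N₀)/N₀ = (4400 − 912)/912 = 3.8246.
N(t) = K/(1 + A·e^(−rt)) = 4400/(1 + 3.8246×e^(−0.079×13)).
e^(−1.027) = 0.35808; denominator = 1 + 3.8246×0.35808 = 2.3695.
N = 4400/2.3695 = 1856.93.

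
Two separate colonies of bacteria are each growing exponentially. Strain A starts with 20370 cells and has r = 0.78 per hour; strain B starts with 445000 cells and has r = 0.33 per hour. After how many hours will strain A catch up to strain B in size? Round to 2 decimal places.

Set 20370·e^(0.78t) = 445000·e^(0.33t).
e^((0.78 − 0.33)t) = 445000/20370 → e^(0.45·t) = 21.846.
0.45·t = ln(21.846) = 3.084, so t = 3.084/0.45 = 6.8534.

6.85 hours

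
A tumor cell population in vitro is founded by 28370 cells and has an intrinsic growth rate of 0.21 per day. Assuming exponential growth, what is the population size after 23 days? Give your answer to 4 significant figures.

N(t) = N₀·e^(rt) = 28370 × e^(0.21×23) = 28370 × e^4.83.
e^4.83 ≈ 125.21, so N ≈ 28370 × 125.21 = 3.552235×10^6.

3552000 cells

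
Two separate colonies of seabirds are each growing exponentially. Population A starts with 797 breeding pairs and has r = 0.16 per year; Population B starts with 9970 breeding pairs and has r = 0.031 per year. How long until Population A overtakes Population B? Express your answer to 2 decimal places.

Set 797·e^(0.16t) = 9970·e^(0.031t).
e^((0.16 − 0.031)t) = 9970/797 → e^(0.129·t) = 12.509.
0.129·t = ln(12.509) = 2.5265, so t = 2.5265/0.129 = 19.585.

19.59 years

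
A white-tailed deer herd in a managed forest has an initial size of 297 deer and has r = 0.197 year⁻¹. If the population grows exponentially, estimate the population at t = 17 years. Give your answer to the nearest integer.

8457 deer

N(t) = N₀·e^(rt) = 297 × e^(0.197×17) = 297 × e^3.349.
e^3.349 ≈ 28.474, so N ≈ 297 × 28.474 = 8456.85.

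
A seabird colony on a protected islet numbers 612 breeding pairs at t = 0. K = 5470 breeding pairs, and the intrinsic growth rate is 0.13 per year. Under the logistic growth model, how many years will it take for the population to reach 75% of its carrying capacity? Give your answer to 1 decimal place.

A = (K − N₀)/N₀ = (5470 − 612)/612 = 7.9379.
Solve 5470/(1 + 7.9379·e^(−0.13t)) = 4102.5: 1 + 7.9379·e^(−0.13t) = 1.3333, so e^(−0.13t) = 0.0419926.
−0.13·t = ln(0.0419926) = -3.1703, so t = 3.1703/0.13 = 24.387.

24.4 years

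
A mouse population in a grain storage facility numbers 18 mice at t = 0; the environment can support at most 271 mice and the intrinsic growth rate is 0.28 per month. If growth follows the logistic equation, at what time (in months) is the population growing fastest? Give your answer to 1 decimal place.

9.4 months

Logistic growth is fastest at N = K/2 = 135.5.
A = (K − N₀)/N₀ = 14.056. Set K/(1 + A·e^(−rt)) = K/2 → A·e^(−rt) = 1.
e^(−0.28t) = 1/14.056 = 0.0711462, so t = ln(14.056)/0.28 = 2.643/0.28 = 9.4393.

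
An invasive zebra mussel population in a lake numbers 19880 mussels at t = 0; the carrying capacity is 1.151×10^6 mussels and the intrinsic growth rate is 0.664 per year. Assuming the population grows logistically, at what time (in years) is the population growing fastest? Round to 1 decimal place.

Logistic growth is fastest at N = K/2 = 575500.
A = (K − N₀)/N₀ = 56.897. Set K/(1 + A·e^(−rt)) = K/2 → A·e^(−rt) = 1.
e^(−0.664t) = 1/56.897 = 0.0175755, so t = ln(56.897)/0.664 = 4.0412/0.664 = 6.0862.

6.1 years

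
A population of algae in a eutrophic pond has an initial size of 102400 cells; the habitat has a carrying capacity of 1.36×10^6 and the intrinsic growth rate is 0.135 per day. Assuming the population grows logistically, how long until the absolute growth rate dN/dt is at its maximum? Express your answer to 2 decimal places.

Logistic growth is fastest at N = K/2 = 680000.
A = (K − N₀)/N₀ = 12.281. Set K/(1 + A·e^(−rt)) = K/2 → A·e^(−rt) = 1.
e^(−0.135t) = 1/12.281 = 0.0814249, so t = ln(12.281)/0.135 = 2.5081/0.135 = 18.578.

18.58 days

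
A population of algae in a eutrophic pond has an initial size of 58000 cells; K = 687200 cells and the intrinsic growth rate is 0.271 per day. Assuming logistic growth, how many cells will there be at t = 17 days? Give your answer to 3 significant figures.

620000 cells

A = (K − N₀)/N₀ = (687200 − 58000)/58000 = 10.848.
N(t) = K/(1 + A·e^(−rt)) = 687200/(1 + 10.848×e^(−0.271×17)).
e^(−4.607) = 0.0099817; denominator = 1 + 10.848×0.0099817 = 1.1083.
N = 687200/1.1083 = 620057.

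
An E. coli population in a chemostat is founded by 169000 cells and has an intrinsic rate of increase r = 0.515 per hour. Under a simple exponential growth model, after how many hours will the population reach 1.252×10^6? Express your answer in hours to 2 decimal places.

3.89 hours

Set N₀·e^(rt) = 1.252×10^6: e^(0.515·t) = 1.252×10^6/169000 = 7.4083.
0.515·t = ln(7.4083) = 2.0026, so t = 2.0026/0.515 = 3.8885.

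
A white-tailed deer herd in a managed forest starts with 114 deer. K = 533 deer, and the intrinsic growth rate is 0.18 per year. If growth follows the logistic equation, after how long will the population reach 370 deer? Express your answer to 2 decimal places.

11.79 years

A = (K − N₀)/N₀ = (533 − 114)/114 = 3.6754.
Solve 533/(1 + 3.6754·e^(−0.18t)) = 370: 1 + 3.6754·e^(−0.18t) = 1.4405, so e^(−0.18t) = 0.119861.
−0.18·t = ln(0.119861) = -2.1214, so t = 2.1214/0.18 = 11.786.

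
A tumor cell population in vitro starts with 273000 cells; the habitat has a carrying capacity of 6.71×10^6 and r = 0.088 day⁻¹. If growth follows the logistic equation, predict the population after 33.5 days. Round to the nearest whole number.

A = (K − N₀)/N₀ = (6.71×10^6 − 273000)/273000 = 23.579.
N(t) = K/(1 + A·e^(−rt)) = 6.71×10^6/(1 + 23.579×e^(−0.088×33.5)).
e^(−2.948) = 0.052444; denominator = 1 + 23.579×0.052444 = 2.2366.
N = 6.71×10^6/2.2366 = 3.000122×10^6.

3000122 cells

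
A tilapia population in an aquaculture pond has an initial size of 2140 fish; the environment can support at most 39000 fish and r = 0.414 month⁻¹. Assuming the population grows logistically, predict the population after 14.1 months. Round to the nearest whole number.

37135 fish

A = (K − N₀)/N₀ = (39000 − 2140)/2140 = 17.224.
N(t) = K/(1 + A·e^(−rt)) = 39000/(1 + 17.224×e^(−0.414×14.1)).
e^(−5.837) = 0.0029164; denominator = 1 + 17.224×0.0029164 = 1.0502.
N = 39000/1.0502 = 37134.6.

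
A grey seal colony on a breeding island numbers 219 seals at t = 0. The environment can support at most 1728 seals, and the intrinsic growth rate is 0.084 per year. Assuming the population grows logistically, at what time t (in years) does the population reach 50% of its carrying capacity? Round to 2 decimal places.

22.98 years

A = (K − N₀)/N₀ = (1728 − 219)/219 = 6.8904.
Solve 1728/(1 + 6.8904·e^(−0.084t)) = 864: 1 + 6.8904·e^(−0.084t) = 2, so e^(−0.084t) = 0.145129.
−0.084·t = ln(0.145129) = -1.9301, so t = 1.9301/0.084 = 22.978.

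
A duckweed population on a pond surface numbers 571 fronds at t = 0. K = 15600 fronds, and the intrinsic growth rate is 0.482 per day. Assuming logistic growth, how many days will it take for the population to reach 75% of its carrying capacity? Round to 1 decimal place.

A = (K − N₀)/N₀ = (15600 − 571)/571 = 26.32.
Solve 15600/(1 + 26.32·e^(−0.482t)) = 11700: 1 + 26.32·e^(−0.482t) = 1.3333, so e^(−0.482t) = 0.0126644.
−0.482·t = ln(0.0126644) = -4.369, so t = 4.369/0.482 = 9.0642.

9.1 days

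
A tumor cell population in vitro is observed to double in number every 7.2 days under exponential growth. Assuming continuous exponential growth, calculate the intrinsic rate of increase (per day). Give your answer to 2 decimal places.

r = ln(2)/t_d = 0.6931/7.2 = 0.09627.

0.10 per day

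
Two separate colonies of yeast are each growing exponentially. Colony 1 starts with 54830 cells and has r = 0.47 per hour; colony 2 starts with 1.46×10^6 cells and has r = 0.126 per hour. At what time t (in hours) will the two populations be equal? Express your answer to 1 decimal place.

9.5 hours

Set 54830·e^(0.47t) = 1.46×10^6·e^(0.126t).
e^((0.47 − 0.126)t) = 1.46×10^6/54830 → e^(0.344·t) = 26.628.
0.344·t = ln(26.628) = 3.282, so t = 3.282/0.344 = 9.5406.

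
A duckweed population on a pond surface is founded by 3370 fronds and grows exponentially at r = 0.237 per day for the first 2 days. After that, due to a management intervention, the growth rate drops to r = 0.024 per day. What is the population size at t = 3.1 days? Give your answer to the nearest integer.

Phase 1: N(2) = 3370·e^(0.237×2) = 3370·e^0.474 = 5413.59.
Phase 2 runs for 3.1 − 2 = 1.1 days at r = 0.024.
N(3.1) = 5413.59·e^(0.024×1.1) = 5413.59·e^0.0264 = 5558.41.

5558 fronds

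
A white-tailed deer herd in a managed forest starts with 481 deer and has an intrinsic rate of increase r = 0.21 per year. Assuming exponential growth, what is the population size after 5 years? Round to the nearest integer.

1375 deer

N(t) = N₀·e^(rt) = 481 × e^(0.21×5) = 481 × e^1.05.
e^1.05 ≈ 2.8577, so N ≈ 481 × 2.8577 = 1374.53.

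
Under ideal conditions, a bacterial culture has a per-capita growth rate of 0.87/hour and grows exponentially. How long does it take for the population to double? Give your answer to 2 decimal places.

Doubling time t_d = ln(2)/r = 0.6931/0.87 = 0.79672.

0.80 hours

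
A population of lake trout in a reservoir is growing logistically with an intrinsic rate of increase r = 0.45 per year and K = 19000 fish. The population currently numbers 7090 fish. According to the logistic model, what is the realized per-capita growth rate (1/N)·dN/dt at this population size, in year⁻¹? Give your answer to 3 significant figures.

0.282 per year

(1/N)·dN/dt = r(1 − N/K) = 0.45 × (1 − 7090/19000).
= 0.45 × 0.62684 = 0.28208.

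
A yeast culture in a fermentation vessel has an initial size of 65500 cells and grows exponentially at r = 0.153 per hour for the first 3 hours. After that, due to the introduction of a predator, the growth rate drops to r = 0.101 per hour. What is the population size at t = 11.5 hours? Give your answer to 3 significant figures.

245000 cells

Phase 1: N(3) = 65500·e^(0.153×3) = 65500·e^0.459 = 103653.
Phase 2 runs for 11.5 − 3 = 8.5 hours at r = 0.101.
N(11.5) = 103653·e^(0.101×8.5) = 103653·e^0.8585 = 244582.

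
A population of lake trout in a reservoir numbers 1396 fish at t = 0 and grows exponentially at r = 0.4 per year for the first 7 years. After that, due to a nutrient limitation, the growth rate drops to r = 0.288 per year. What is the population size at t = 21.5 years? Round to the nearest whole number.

Phase 1: N(7) = 1396·e^(0.4×7) = 1396·e^2.8 = 22956.7.
Phase 2 runs for 21.5 − 7 = 14.5 years at r = 0.288.
N(21.5) = 22956.7·e^(0.288×14.5) = 22956.7·e^4.176 = 1.494596×10^6.

1494596 fish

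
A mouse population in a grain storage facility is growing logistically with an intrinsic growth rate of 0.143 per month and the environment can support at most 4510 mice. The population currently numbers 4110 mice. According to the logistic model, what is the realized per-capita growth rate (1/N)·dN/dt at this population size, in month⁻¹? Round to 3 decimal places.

0.013 per month

(1/N)·dN/dt = r(1 − N/K) = 0.143 × (1 − 4110/4510).
= 0.143 × 0.088692 = 0.012683.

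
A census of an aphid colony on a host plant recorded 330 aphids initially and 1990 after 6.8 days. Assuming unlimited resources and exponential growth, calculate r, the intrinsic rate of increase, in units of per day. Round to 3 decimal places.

0.264 per day

From N(t) = N₀·e^(rt): e^(r·6.8) = 1990/330 = 6.0303.
r·6.8 = ln(6.0303) = 1.7968, so r = 1.7968/6.8 = 0.26423.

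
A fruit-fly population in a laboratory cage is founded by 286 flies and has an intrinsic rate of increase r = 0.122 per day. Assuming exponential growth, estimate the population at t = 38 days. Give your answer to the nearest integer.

29495 flies

N(t) = N₀·e^(rt) = 286 × e^(0.122×38) = 286 × e^4.636.
e^4.636 ≈ 103.13, so N ≈ 286 × 103.13 = 29495.5.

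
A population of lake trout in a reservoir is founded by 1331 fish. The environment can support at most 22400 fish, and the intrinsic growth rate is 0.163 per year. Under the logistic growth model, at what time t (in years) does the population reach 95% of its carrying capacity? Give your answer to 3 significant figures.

A = (K − N₀)/N₀ = (22400 − 1331)/1331 = 15.829.
Solve 22400/(1 + 15.829·e^(−0.163t)) = 21280: 1 + 15.829·e^(−0.163t) = 1.0526, so e^(−0.163t) = 0.00332491.
−0.163·t = ln(0.00332491) = -5.7063, so t = 5.7063/0.163 = 35.008.

35.0 years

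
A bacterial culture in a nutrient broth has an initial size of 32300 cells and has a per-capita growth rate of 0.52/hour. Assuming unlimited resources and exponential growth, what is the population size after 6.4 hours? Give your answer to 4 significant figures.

N(t) = N₀·e^(rt) = 32300 × e^(0.52×6.4) = 32300 × e^3.328.
e^3.328 ≈ 27.883, so N ≈ 32300 × 27.883 = 900605.

900600 cells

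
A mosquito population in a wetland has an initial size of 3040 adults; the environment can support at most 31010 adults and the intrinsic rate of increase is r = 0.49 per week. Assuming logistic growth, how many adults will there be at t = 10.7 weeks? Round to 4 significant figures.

29570 adults

A = (K − N₀)/N₀ = (31010 − 3040)/3040 = 9.2007.
N(t) = K/(1 + A·e^(−rt)) = 31010/(1 + 9.2007×e^(−0.49×10.7)).
e^(−5.243) = 0.0052844; denominator = 1 + 9.2007×0.0052844 = 1.0486.
N = 31010/1.0486 = 29572.2.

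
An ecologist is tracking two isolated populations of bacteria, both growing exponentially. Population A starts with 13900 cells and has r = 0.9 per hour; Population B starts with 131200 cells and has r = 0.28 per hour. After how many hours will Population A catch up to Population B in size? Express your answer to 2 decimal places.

Set 13900·e^(0.9t) = 131200·e^(0.28t).
e^((0.9 − 0.28)t) = 131200/13900 → e^(0.62·t) = 9.4388.
0.62·t = ln(9.4388) = 2.2448, so t = 2.2448/0.62 = 3.6207.

3.62 hours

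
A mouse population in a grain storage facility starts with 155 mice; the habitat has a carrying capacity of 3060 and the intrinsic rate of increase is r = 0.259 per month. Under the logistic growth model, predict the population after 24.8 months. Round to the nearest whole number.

A = (K − N₀)/N₀ = (3060 − 155)/155 = 18.742.
N(t) = K/(1 + A·e^(−rt)) = 3060/(1 + 18.742×e^(−0.259×24.8)).
e^(−6.423) = 0.0016235; denominator = 1 + 18.742×0.0016235 = 1.0304.
N = 3060/1.0304 = 2969.64.

2970 mice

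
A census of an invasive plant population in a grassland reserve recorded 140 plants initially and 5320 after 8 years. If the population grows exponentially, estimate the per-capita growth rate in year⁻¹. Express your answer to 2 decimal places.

From N(t) = N₀·e^(rt): e^(r·8) = 5320/140 = 38.
r·8 = ln(38) = 3.6376, so r = 3.6376/8 = 0.4547.

0.45 per year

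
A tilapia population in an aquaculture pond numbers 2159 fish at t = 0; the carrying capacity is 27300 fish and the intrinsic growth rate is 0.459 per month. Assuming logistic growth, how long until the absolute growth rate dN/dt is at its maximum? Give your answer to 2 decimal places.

5.35 months

Logistic growth is fastest at N = K/2 = 13650.
A = (K − N₀)/N₀ = 11.645. Set K/(1 + A·e^(−rt)) = K/2 → A·e^(−rt) = 1.
e^(−0.459t) = 1/11.645 = 0.0858757, so t = ln(11.645)/0.459 = 2.4549/0.459 = 5.3483.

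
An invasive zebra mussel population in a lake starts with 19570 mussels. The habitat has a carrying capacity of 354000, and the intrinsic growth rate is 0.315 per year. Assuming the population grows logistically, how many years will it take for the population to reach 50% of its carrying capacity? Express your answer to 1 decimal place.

9.0 years

A = (K − N₀)/N₀ = (354000 − 19570)/19570 = 17.089.
Solve 354000/(1 + 17.089·e^(−0.315t)) = 177000: 1 + 17.089·e^(−0.315t) = 2, so e^(−0.315t) = 0.0585175.
−0.315·t = ln(0.0585175) = -2.8384, so t = 2.8384/0.315 = 9.0109.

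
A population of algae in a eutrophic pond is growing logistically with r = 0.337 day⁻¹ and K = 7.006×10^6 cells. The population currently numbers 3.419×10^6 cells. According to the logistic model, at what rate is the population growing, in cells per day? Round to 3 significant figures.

590000 cells per day

dN/dt = rN(1 − N/K) = 0.337 × 3.419×10^6 × (1 − 3.419×10^6/7.006×10^6).
1 − 3.419×10^6/7.006×10^6 = 0.51199; dN/dt = 0.337 × 3.419×10^6 × 0.51199 = 5.89916×10^5.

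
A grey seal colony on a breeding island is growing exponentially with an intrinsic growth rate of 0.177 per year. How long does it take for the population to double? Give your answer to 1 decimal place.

Doubling time t_d = ln(2)/r = 0.6931/0.177 = 3.9161.

3.9 years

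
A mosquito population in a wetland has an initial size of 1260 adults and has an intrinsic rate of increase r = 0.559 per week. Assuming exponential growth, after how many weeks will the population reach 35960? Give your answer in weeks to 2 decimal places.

6.00 weeks

Set N₀·e^(rt) = 35960: e^(0.559·t) = 35960/1260 = 28.54.
0.559·t = ln(28.54) = 3.3513, so t = 3.3513/0.559 = 5.9952.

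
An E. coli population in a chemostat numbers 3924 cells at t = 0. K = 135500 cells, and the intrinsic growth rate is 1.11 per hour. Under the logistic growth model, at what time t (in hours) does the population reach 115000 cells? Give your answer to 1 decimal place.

A = (K − N₀)/N₀ = (135500 − 3924)/3924 = 33.531.
Solve 135500/(1 + 33.531·e^(−1.11t)) = 115000: 1 + 33.531·e^(−1.11t) = 1.1783, so e^(−1.11t) = 0.00531629.
−1.11·t = ln(0.00531629) = -5.237, so t = 5.237/1.11 = 4.718.

4.7 hours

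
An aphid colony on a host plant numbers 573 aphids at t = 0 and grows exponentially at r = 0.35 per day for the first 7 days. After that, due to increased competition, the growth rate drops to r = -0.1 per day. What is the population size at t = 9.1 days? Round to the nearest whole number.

5382 aphids

Phase 1: N(7) = 573·e^(0.35×7) = 573·e^2.45 = 6640.12.
Phase 2 runs for 9.1 − 7 = 2.1 days at r = -0.1.
N(9.1) = 6640.12·e^(-0.1×2.1) = 6640.12·e^-0.21 = 5382.38.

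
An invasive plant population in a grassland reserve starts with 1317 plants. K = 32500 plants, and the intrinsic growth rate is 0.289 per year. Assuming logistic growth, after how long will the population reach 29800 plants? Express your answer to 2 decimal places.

A = (K − N₀)/N₀ = (32500 − 1317)/1317 = 23.677.
Solve 32500/(1 + 23.677·e^(−0.289t)) = 29800: 1 + 23.677·e^(−0.289t) = 1.0906, so e^(−0.289t) = 0.00382662.
−0.289·t = ln(0.00382662) = -5.5658, so t = 5.5658/0.289 = 19.259.

19.26 years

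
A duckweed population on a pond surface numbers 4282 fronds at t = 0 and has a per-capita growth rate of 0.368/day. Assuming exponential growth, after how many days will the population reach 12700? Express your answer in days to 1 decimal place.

Set N₀·e^(rt) = 12700: e^(0.368·t) = 12700/4282 = 2.9659.
0.368·t = ln(2.9659) = 1.0872, so t = 1.0872/0.368 = 2.9543.

3.0 days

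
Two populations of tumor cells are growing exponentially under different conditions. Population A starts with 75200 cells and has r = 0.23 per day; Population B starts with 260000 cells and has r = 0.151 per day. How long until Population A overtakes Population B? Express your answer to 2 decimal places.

Set 75200·e^(0.23t) = 260000·e^(0.151t).
e^((0.23 − 0.151)t) = 260000/75200 → e^(0.079·t) = 3.4574.
0.079·t = ln(3.4574) = 1.2405, so t = 1.2405/0.079 = 15.703.

15.70 days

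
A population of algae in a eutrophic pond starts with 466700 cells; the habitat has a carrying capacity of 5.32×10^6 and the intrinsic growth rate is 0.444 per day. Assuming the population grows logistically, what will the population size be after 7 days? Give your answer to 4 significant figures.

3632000 cells

A = (K − N₀)/N₀ = (5.32×10^6 − 466700)/466700 = 10.399.
N(t) = K/(1 + A·e^(−rt)) = 5.32×10^6/(1 + 10.399×e^(−0.444×7)).
e^(−3.108) = 0.04469; denominator = 1 + 10.399×0.04469 = 1.4647.
N = 5.32×10^6/1.4647 = 3.632039×10^6.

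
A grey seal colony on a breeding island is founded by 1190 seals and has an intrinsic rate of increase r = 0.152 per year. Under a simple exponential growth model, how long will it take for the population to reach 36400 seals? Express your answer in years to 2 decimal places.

Set N₀·e^(rt) = 36400: e^(0.152·t) = 36400/1190 = 30.588.
0.152·t = ln(30.588) = 3.4206, so t = 3.4206/0.152 = 22.504.

22.50 years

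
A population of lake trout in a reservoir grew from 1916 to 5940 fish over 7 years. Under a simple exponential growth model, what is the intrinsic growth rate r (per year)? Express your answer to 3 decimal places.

From N(t) = N₀·e^(rt): e^(r·7) = 5940/1916 = 3.1002.
r·7 = ln(3.1002) = 1.1315, so r = 1.1315/7 = 0.16164.

0.162 per year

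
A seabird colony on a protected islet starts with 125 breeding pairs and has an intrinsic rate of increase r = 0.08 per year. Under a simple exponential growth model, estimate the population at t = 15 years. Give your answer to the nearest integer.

415 breeding pairs

N(t) = N₀·e^(rt) = 125 × e^(0.08×15) = 125 × e^1.2.
e^1.2 ≈ 3.3201, so N ≈ 125 × 3.3201 = 415.015.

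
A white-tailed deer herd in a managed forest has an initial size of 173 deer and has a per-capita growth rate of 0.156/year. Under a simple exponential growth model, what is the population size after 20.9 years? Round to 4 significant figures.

4508 deer

N(t) = N₀·e^(rt) = 173 × e^(0.156×20.9) = 173 × e^3.26.
e^3.26 ≈ 26.06, so N ≈ 173 × 26.06 = 4508.37.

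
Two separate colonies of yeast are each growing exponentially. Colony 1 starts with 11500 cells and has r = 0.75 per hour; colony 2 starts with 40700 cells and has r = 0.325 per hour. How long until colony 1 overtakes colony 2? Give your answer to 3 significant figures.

2.97 hours

Set 11500·e^(0.75t) = 40700·e^(0.325t).
e^((0.75 − 0.325)t) = 40700/11500 → e^(0.425·t) = 3.5391.
0.425·t = ln(3.5391) = 1.2639, so t = 1.2639/0.425 = 2.9738.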